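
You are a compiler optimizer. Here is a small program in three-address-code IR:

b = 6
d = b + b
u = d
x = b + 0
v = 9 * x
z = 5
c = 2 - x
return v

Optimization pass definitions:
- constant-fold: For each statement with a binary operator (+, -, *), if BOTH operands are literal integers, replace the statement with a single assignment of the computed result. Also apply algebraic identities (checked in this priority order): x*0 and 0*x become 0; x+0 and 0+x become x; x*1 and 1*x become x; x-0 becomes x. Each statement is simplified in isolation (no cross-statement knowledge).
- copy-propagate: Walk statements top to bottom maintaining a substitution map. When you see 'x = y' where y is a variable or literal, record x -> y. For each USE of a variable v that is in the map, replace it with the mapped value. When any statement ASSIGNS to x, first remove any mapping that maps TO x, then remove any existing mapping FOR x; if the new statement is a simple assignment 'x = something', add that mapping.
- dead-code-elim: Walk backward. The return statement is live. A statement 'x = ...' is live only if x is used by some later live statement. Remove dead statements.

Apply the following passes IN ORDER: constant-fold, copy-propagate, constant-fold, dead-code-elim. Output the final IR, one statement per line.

Initial IR:
  b = 6
  d = b + b
  u = d
  x = b + 0
  v = 9 * x
  z = 5
  c = 2 - x
  return v
After constant-fold (8 stmts):
  b = 6
  d = b + b
  u = d
  x = b
  v = 9 * x
  z = 5
  c = 2 - x
  return v
After copy-propagate (8 stmts):
  b = 6
  d = 6 + 6
  u = d
  x = 6
  v = 9 * 6
  z = 5
  c = 2 - 6
  return v
After constant-fold (8 stmts):
  b = 6
  d = 12
  u = d
  x = 6
  v = 54
  z = 5
  c = -4
  return v
After dead-code-elim (2 stmts):
  v = 54
  return v

Answer: v = 54
return v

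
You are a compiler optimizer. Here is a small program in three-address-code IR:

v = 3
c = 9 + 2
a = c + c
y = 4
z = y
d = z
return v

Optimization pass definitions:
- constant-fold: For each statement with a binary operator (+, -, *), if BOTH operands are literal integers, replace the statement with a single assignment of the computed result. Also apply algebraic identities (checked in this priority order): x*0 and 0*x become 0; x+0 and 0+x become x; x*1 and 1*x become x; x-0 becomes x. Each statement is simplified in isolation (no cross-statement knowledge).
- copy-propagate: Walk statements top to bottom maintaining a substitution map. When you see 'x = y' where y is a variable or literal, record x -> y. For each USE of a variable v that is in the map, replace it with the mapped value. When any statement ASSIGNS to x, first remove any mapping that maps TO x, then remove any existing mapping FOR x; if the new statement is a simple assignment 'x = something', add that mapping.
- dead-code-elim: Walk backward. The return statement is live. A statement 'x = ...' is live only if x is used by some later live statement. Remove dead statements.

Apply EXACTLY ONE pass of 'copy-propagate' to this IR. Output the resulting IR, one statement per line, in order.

Applying copy-propagate statement-by-statement:
  [1] v = 3  (unchanged)
  [2] c = 9 + 2  (unchanged)
  [3] a = c + c  (unchanged)
  [4] y = 4  (unchanged)
  [5] z = y  -> z = 4
  [6] d = z  -> d = 4
  [7] return v  -> return 3
Result (7 stmts):
  v = 3
  c = 9 + 2
  a = c + c
  y = 4
  z = 4
  d = 4
  return 3

Answer: v = 3
c = 9 + 2
a = c + c
y = 4
z = 4
d = 4
return 3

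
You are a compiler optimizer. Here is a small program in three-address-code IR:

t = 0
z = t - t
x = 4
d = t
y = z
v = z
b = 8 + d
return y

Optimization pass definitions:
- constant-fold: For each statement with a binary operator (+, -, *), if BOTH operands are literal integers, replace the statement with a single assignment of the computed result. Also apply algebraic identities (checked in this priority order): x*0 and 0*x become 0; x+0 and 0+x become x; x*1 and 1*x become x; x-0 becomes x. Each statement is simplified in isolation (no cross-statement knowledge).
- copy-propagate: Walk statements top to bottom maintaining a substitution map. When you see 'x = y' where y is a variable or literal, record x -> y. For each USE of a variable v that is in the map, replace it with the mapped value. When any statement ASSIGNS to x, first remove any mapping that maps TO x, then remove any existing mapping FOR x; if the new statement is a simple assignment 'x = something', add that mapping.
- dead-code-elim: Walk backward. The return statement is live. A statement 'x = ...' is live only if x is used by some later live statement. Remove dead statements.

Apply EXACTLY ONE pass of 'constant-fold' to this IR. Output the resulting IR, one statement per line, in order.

Applying constant-fold statement-by-statement:
  [1] t = 0  (unchanged)
  [2] z = t - t  (unchanged)
  [3] x = 4  (unchanged)
  [4] d = t  (unchanged)
  [5] y = z  (unchanged)
  [6] v = z  (unchanged)
  [7] b = 8 + d  (unchanged)
  [8] return y  (unchanged)
Result (8 stmts):
  t = 0
  z = t - t
  x = 4
  d = t
  y = z
  v = z
  b = 8 + d
  return y

Answer: t = 0
z = t - t
x = 4
d = t
y = z
v = z
b = 8 + d
return y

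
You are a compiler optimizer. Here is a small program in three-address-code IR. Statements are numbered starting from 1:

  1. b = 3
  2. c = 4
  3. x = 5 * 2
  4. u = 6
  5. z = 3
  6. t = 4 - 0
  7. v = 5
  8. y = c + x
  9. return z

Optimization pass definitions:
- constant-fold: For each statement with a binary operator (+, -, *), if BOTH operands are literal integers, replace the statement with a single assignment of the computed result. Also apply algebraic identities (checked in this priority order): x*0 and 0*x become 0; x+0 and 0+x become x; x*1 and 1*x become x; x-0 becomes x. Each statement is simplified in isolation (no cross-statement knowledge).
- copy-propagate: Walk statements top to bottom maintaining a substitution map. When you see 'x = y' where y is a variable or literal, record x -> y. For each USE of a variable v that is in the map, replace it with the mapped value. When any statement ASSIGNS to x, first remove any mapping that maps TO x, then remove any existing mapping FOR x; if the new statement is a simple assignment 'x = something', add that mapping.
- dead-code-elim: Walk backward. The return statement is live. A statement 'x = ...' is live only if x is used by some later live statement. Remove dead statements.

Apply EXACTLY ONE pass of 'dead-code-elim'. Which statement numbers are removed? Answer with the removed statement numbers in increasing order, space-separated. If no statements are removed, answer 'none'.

Answer: 1 2 3 4 6 7 8

Derivation:
Backward liveness scan:
Stmt 1 'b = 3': DEAD (b not in live set [])
Stmt 2 'c = 4': DEAD (c not in live set [])
Stmt 3 'x = 5 * 2': DEAD (x not in live set [])
Stmt 4 'u = 6': DEAD (u not in live set [])
Stmt 5 'z = 3': KEEP (z is live); live-in = []
Stmt 6 't = 4 - 0': DEAD (t not in live set ['z'])
Stmt 7 'v = 5': DEAD (v not in live set ['z'])
Stmt 8 'y = c + x': DEAD (y not in live set ['z'])
Stmt 9 'return z': KEEP (return); live-in = ['z']
Removed statement numbers: [1, 2, 3, 4, 6, 7, 8]
Surviving IR:
  z = 3
  return z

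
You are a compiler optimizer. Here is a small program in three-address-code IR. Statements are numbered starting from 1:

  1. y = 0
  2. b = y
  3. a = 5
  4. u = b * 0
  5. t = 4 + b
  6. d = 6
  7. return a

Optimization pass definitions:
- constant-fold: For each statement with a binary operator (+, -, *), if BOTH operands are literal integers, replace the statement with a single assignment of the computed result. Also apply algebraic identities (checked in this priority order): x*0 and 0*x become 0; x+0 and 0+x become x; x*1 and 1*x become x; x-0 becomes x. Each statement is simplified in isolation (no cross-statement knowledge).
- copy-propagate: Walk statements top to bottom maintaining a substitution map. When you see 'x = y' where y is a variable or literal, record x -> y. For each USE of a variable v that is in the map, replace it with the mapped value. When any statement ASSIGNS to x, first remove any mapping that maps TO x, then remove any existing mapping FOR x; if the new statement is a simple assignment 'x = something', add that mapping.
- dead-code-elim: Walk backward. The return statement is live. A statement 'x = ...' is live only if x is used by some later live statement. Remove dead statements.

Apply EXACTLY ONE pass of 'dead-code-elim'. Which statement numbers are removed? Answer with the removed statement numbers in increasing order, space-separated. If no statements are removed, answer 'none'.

Answer: 1 2 4 5 6

Derivation:
Backward liveness scan:
Stmt 1 'y = 0': DEAD (y not in live set [])
Stmt 2 'b = y': DEAD (b not in live set [])
Stmt 3 'a = 5': KEEP (a is live); live-in = []
Stmt 4 'u = b * 0': DEAD (u not in live set ['a'])
Stmt 5 't = 4 + b': DEAD (t not in live set ['a'])
Stmt 6 'd = 6': DEAD (d not in live set ['a'])
Stmt 7 'return a': KEEP (return); live-in = ['a']
Removed statement numbers: [1, 2, 4, 5, 6]
Surviving IR:
  a = 5
  return a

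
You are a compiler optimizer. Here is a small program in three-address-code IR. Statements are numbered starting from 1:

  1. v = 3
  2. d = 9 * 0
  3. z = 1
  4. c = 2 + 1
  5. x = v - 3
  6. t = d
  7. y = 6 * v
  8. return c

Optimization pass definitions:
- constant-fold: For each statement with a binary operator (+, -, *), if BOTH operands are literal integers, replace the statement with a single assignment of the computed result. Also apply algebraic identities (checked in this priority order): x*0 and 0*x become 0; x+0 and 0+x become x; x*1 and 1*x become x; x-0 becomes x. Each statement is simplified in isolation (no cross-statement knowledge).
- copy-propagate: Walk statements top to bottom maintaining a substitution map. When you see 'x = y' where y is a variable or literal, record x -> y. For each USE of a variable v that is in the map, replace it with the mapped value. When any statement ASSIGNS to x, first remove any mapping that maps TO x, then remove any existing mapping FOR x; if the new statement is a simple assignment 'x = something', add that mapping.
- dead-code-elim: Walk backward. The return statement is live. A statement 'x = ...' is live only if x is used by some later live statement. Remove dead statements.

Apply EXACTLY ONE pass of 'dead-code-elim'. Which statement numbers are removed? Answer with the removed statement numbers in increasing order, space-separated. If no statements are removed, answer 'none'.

Answer: 1 2 3 5 6 7

Derivation:
Backward liveness scan:
Stmt 1 'v = 3': DEAD (v not in live set [])
Stmt 2 'd = 9 * 0': DEAD (d not in live set [])
Stmt 3 'z = 1': DEAD (z not in live set [])
Stmt 4 'c = 2 + 1': KEEP (c is live); live-in = []
Stmt 5 'x = v - 3': DEAD (x not in live set ['c'])
Stmt 6 't = d': DEAD (t not in live set ['c'])
Stmt 7 'y = 6 * v': DEAD (y not in live set ['c'])
Stmt 8 'return c': KEEP (return); live-in = ['c']
Removed statement numbers: [1, 2, 3, 5, 6, 7]
Surviving IR:
  c = 2 + 1
  return c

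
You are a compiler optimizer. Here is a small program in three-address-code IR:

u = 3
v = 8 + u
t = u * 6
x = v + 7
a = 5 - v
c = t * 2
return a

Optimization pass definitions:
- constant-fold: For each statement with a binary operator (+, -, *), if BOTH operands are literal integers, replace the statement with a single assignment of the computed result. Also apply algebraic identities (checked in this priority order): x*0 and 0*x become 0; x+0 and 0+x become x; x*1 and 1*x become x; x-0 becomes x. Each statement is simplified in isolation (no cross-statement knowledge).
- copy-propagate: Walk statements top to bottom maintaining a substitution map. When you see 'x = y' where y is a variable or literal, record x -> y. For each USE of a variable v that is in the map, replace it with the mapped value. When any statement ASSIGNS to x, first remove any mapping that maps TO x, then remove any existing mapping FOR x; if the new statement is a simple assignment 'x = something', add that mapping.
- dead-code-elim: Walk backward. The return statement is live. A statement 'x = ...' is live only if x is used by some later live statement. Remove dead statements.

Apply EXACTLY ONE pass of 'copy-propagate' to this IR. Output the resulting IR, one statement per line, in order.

Answer: u = 3
v = 8 + 3
t = 3 * 6
x = v + 7
a = 5 - v
c = t * 2
return a

Derivation:
Applying copy-propagate statement-by-statement:
  [1] u = 3  (unchanged)
  [2] v = 8 + u  -> v = 8 + 3
  [3] t = u * 6  -> t = 3 * 6
  [4] x = v + 7  (unchanged)
  [5] a = 5 - v  (unchanged)
  [6] c = t * 2  (unchanged)
  [7] return a  (unchanged)
Result (7 stmts):
  u = 3
  v = 8 + 3
  t = 3 * 6
  x = v + 7
  a = 5 - v
  c = t * 2
  return a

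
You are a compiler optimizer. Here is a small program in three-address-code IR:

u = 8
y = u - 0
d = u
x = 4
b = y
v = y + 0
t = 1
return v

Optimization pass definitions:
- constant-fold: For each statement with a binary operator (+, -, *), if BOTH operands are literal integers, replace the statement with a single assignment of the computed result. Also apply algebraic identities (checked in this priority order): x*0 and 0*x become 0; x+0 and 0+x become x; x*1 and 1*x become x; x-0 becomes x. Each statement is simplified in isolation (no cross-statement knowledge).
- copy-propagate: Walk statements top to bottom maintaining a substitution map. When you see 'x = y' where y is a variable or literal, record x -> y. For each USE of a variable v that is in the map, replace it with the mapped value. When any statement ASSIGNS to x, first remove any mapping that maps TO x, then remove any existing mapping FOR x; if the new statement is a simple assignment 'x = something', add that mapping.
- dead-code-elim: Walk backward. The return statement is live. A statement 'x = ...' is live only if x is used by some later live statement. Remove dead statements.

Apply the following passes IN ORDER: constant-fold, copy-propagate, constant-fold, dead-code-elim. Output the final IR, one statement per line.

Answer: return 8

Derivation:
Initial IR:
  u = 8
  y = u - 0
  d = u
  x = 4
  b = y
  v = y + 0
  t = 1
  return v
After constant-fold (8 stmts):
  u = 8
  y = u
  d = u
  x = 4
  b = y
  v = y
  t = 1
  return v
After copy-propagate (8 stmts):
  u = 8
  y = 8
  d = 8
  x = 4
  b = 8
  v = 8
  t = 1
  return 8
After constant-fold (8 stmts):
  u = 8
  y = 8
  d = 8
  x = 4
  b = 8
  v = 8
  t = 1
  return 8
After dead-code-elim (1 stmts):
  return 8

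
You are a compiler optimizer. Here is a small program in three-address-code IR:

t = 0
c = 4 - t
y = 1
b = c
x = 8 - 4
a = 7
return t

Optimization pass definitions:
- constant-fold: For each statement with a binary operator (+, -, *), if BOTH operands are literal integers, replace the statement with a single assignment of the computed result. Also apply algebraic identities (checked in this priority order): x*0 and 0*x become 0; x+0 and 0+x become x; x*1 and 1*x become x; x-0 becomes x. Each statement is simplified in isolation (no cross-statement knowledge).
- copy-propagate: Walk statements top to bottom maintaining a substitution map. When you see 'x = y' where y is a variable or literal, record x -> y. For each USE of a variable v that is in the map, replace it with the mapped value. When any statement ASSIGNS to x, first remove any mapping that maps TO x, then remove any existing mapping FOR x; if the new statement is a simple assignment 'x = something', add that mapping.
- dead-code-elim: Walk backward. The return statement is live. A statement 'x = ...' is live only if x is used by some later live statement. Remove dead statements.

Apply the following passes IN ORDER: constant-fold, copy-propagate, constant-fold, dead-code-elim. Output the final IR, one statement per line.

Answer: return 0

Derivation:
Initial IR:
  t = 0
  c = 4 - t
  y = 1
  b = c
  x = 8 - 4
  a = 7
  return t
After constant-fold (7 stmts):
  t = 0
  c = 4 - t
  y = 1
  b = c
  x = 4
  a = 7
  return t
After copy-propagate (7 stmts):
  t = 0
  c = 4 - 0
  y = 1
  b = c
  x = 4
  a = 7
  return 0
After constant-fold (7 stmts):
  t = 0
  c = 4
  y = 1
  b = c
  x = 4
  a = 7
  return 0
After dead-code-elim (1 stmts):
  return 0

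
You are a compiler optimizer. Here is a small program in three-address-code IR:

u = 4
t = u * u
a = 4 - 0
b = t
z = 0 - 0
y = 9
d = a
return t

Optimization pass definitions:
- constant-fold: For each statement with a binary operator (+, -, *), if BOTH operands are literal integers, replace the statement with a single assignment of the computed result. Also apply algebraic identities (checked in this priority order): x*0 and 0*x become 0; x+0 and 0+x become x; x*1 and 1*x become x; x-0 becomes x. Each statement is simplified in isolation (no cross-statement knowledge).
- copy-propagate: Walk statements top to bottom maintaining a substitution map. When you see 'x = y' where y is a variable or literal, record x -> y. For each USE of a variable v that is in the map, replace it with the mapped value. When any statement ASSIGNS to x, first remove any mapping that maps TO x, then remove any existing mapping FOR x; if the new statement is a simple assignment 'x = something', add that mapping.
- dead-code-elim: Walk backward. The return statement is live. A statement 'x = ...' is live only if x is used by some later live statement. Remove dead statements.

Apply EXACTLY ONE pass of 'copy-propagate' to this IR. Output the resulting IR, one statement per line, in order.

Answer: u = 4
t = 4 * 4
a = 4 - 0
b = t
z = 0 - 0
y = 9
d = a
return t

Derivation:
Applying copy-propagate statement-by-statement:
  [1] u = 4  (unchanged)
  [2] t = u * u  -> t = 4 * 4
  [3] a = 4 - 0  (unchanged)
  [4] b = t  (unchanged)
  [5] z = 0 - 0  (unchanged)
  [6] y = 9  (unchanged)
  [7] d = a  (unchanged)
  [8] return t  (unchanged)
Result (8 stmts):
  u = 4
  t = 4 * 4
  a = 4 - 0
  b = t
  z = 0 - 0
  y = 9
  d = a
  return t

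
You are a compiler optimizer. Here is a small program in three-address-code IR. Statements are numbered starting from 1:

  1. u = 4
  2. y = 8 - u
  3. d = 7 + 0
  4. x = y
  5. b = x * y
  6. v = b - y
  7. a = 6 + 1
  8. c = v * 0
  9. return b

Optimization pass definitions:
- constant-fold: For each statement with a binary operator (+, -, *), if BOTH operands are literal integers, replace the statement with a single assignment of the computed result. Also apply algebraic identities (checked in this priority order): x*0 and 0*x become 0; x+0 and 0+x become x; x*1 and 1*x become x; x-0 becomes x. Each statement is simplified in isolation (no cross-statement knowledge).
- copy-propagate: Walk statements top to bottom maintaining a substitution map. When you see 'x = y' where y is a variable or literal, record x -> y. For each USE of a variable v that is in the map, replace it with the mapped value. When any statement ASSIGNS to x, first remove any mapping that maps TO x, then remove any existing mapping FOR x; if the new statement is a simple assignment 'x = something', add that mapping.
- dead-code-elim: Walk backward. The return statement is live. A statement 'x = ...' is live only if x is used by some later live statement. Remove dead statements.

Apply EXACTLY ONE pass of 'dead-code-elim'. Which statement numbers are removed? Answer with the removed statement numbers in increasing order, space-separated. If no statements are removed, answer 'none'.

Answer: 3 6 7 8

Derivation:
Backward liveness scan:
Stmt 1 'u = 4': KEEP (u is live); live-in = []
Stmt 2 'y = 8 - u': KEEP (y is live); live-in = ['u']
Stmt 3 'd = 7 + 0': DEAD (d not in live set ['y'])
Stmt 4 'x = y': KEEP (x is live); live-in = ['y']
Stmt 5 'b = x * y': KEEP (b is live); live-in = ['x', 'y']
Stmt 6 'v = b - y': DEAD (v not in live set ['b'])
Stmt 7 'a = 6 + 1': DEAD (a not in live set ['b'])
Stmt 8 'c = v * 0': DEAD (c not in live set ['b'])
Stmt 9 'return b': KEEP (return); live-in = ['b']
Removed statement numbers: [3, 6, 7, 8]
Surviving IR:
  u = 4
  y = 8 - u
  x = y
  b = x * y
  return b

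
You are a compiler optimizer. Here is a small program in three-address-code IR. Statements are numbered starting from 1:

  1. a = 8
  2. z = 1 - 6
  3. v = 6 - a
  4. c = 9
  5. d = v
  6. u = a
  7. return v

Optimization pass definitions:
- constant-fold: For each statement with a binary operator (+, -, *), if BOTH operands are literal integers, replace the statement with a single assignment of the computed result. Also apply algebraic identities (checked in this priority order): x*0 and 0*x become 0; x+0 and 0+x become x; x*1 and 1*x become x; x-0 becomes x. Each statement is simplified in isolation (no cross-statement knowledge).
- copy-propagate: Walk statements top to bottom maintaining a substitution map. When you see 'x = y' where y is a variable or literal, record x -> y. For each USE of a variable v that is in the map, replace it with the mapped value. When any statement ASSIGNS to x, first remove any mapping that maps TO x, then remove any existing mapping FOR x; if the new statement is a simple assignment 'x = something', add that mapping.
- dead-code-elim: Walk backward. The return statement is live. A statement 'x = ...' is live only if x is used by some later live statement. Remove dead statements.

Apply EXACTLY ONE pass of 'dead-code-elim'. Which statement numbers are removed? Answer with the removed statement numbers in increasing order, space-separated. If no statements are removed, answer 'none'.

Backward liveness scan:
Stmt 1 'a = 8': KEEP (a is live); live-in = []
Stmt 2 'z = 1 - 6': DEAD (z not in live set ['a'])
Stmt 3 'v = 6 - a': KEEP (v is live); live-in = ['a']
Stmt 4 'c = 9': DEAD (c not in live set ['v'])
Stmt 5 'd = v': DEAD (d not in live set ['v'])
Stmt 6 'u = a': DEAD (u not in live set ['v'])
Stmt 7 'return v': KEEP (return); live-in = ['v']
Removed statement numbers: [2, 4, 5, 6]
Surviving IR:
  a = 8
  v = 6 - a
  return v

Answer: 2 4 5 6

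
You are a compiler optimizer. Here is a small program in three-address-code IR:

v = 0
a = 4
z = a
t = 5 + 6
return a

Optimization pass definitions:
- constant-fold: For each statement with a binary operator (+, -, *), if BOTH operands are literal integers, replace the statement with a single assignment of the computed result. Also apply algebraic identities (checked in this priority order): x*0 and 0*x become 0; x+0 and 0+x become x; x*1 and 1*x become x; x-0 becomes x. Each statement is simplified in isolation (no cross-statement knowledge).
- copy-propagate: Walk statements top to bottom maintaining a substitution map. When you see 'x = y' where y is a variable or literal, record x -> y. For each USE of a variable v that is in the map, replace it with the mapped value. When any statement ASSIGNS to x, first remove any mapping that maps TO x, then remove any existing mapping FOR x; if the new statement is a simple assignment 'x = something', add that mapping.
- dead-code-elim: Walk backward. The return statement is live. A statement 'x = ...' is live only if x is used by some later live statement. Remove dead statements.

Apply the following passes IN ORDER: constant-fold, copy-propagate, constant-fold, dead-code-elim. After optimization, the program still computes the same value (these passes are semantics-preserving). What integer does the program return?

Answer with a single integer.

Initial IR:
  v = 0
  a = 4
  z = a
  t = 5 + 6
  return a
After constant-fold (5 stmts):
  v = 0
  a = 4
  z = a
  t = 11
  return a
After copy-propagate (5 stmts):
  v = 0
  a = 4
  z = 4
  t = 11
  return 4
After constant-fold (5 stmts):
  v = 0
  a = 4
  z = 4
  t = 11
  return 4
After dead-code-elim (1 stmts):
  return 4
Evaluate:
  v = 0  =>  v = 0
  a = 4  =>  a = 4
  z = a  =>  z = 4
  t = 5 + 6  =>  t = 11
  return a = 4

Answer: 4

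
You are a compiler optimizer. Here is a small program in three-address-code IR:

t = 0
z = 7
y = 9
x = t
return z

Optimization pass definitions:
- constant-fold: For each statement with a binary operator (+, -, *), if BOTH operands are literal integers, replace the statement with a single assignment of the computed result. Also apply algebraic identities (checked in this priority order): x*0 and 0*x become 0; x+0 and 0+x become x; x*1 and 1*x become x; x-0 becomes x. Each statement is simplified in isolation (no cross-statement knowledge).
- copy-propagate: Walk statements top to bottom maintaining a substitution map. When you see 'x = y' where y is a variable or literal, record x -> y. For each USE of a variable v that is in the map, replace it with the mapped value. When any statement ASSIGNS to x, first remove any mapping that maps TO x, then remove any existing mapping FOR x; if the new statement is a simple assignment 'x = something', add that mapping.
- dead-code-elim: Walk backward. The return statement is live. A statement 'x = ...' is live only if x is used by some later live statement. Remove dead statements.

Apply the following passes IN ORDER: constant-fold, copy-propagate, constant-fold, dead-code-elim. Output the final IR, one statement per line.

Answer: return 7

Derivation:
Initial IR:
  t = 0
  z = 7
  y = 9
  x = t
  return z
After constant-fold (5 stmts):
  t = 0
  z = 7
  y = 9
  x = t
  return z
After copy-propagate (5 stmts):
  t = 0
  z = 7
  y = 9
  x = 0
  return 7
After constant-fold (5 stmts):
  t = 0
  z = 7
  y = 9
  x = 0
  return 7
After dead-code-elim (1 stmts):
  return 7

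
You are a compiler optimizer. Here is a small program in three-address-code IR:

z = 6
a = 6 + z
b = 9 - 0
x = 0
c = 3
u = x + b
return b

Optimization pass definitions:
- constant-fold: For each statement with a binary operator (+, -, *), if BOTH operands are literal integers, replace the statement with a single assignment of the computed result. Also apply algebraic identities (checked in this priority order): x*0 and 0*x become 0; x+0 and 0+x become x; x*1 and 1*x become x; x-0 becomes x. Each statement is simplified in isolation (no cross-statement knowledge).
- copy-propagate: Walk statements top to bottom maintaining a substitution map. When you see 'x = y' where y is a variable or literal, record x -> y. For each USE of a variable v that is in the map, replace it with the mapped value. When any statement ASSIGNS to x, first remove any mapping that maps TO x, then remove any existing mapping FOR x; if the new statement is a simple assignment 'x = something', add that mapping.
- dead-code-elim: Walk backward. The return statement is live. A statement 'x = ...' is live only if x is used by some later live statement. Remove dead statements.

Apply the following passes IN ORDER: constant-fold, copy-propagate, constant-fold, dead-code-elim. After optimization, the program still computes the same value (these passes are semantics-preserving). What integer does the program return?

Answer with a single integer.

Answer: 9

Derivation:
Initial IR:
  z = 6
  a = 6 + z
  b = 9 - 0
  x = 0
  c = 3
  u = x + b
  return b
After constant-fold (7 stmts):
  z = 6
  a = 6 + z
  b = 9
  x = 0
  c = 3
  u = x + b
  return b
After copy-propagate (7 stmts):
  z = 6
  a = 6 + 6
  b = 9
  x = 0
  c = 3
  u = 0 + 9
  return 9
After constant-fold (7 stmts):
  z = 6
  a = 12
  b = 9
  x = 0
  c = 3
  u = 9
  return 9
After dead-code-elim (1 stmts):
  return 9
Evaluate:
  z = 6  =>  z = 6
  a = 6 + z  =>  a = 12
  b = 9 - 0  =>  b = 9
  x = 0  =>  x = 0
  c = 3  =>  c = 3
  u = x + b  =>  u = 9
  return b = 9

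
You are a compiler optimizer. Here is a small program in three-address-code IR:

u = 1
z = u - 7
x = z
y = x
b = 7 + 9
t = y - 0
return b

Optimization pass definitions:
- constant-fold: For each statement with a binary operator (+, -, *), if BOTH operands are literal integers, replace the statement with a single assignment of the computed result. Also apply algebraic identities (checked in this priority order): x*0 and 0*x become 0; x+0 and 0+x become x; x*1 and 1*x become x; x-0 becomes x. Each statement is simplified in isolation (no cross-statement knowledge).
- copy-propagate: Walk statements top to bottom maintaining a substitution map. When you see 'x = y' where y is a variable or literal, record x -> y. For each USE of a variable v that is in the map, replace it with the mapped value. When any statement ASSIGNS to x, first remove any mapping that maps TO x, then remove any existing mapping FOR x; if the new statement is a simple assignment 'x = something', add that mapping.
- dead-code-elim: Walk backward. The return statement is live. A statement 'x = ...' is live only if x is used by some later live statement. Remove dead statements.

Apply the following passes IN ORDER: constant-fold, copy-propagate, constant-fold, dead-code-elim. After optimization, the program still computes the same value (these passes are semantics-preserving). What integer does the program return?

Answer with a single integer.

Initial IR:
  u = 1
  z = u - 7
  x = z
  y = x
  b = 7 + 9
  t = y - 0
  return b
After constant-fold (7 stmts):
  u = 1
  z = u - 7
  x = z
  y = x
  b = 16
  t = y
  return b
After copy-propagate (7 stmts):
  u = 1
  z = 1 - 7
  x = z
  y = z
  b = 16
  t = z
  return 16
After constant-fold (7 stmts):
  u = 1
  z = -6
  x = z
  y = z
  b = 16
  t = z
  return 16
After dead-code-elim (1 stmts):
  return 16
Evaluate:
  u = 1  =>  u = 1
  z = u - 7  =>  z = -6
  x = z  =>  x = -6
  y = x  =>  y = -6
  b = 7 + 9  =>  b = 16
  t = y - 0  =>  t = -6
  return b = 16

Answer: 16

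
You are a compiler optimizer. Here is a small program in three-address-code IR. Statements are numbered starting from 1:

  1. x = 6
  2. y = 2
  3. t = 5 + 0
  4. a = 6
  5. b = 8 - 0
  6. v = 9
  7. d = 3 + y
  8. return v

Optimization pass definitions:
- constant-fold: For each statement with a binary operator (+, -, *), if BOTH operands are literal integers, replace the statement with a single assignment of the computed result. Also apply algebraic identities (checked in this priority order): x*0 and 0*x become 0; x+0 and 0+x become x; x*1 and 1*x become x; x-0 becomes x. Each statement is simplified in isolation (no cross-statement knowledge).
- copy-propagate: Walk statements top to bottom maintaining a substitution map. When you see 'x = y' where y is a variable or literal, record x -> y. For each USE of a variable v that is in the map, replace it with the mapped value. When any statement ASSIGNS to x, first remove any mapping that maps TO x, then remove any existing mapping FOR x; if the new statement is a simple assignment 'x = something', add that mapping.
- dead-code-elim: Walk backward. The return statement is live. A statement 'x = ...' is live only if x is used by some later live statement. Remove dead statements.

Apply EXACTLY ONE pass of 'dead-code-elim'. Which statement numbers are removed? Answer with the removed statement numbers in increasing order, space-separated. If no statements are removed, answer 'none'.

Backward liveness scan:
Stmt 1 'x = 6': DEAD (x not in live set [])
Stmt 2 'y = 2': DEAD (y not in live set [])
Stmt 3 't = 5 + 0': DEAD (t not in live set [])
Stmt 4 'a = 6': DEAD (a not in live set [])
Stmt 5 'b = 8 - 0': DEAD (b not in live set [])
Stmt 6 'v = 9': KEEP (v is live); live-in = []
Stmt 7 'd = 3 + y': DEAD (d not in live set ['v'])
Stmt 8 'return v': KEEP (return); live-in = ['v']
Removed statement numbers: [1, 2, 3, 4, 5, 7]
Surviving IR:
  v = 9
  return v

Answer: 1 2 3 4 5 7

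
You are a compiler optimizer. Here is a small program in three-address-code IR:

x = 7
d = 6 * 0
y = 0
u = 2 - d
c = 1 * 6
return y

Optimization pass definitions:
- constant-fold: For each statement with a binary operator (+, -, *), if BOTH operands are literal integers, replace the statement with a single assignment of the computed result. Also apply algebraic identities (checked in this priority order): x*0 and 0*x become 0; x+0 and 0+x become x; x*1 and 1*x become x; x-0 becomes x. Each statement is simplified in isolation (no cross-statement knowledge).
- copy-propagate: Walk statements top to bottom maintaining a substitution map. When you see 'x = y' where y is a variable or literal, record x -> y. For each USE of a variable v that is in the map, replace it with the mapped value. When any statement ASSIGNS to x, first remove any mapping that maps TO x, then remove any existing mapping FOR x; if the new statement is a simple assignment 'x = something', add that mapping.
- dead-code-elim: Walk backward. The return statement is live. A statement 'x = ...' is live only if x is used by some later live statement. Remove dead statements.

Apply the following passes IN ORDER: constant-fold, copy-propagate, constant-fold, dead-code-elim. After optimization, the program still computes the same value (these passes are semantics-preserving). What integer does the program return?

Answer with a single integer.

Initial IR:
  x = 7
  d = 6 * 0
  y = 0
  u = 2 - d
  c = 1 * 6
  return y
After constant-fold (6 stmts):
  x = 7
  d = 0
  y = 0
  u = 2 - d
  c = 6
  return y
After copy-propagate (6 stmts):
  x = 7
  d = 0
  y = 0
  u = 2 - 0
  c = 6
  return 0
After constant-fold (6 stmts):
  x = 7
  d = 0
  y = 0
  u = 2
  c = 6
  return 0
After dead-code-elim (1 stmts):
  return 0
Evaluate:
  x = 7  =>  x = 7
  d = 6 * 0  =>  d = 0
  y = 0  =>  y = 0
  u = 2 - d  =>  u = 2
  c = 1 * 6  =>  c = 6
  return y = 0

Answer: 0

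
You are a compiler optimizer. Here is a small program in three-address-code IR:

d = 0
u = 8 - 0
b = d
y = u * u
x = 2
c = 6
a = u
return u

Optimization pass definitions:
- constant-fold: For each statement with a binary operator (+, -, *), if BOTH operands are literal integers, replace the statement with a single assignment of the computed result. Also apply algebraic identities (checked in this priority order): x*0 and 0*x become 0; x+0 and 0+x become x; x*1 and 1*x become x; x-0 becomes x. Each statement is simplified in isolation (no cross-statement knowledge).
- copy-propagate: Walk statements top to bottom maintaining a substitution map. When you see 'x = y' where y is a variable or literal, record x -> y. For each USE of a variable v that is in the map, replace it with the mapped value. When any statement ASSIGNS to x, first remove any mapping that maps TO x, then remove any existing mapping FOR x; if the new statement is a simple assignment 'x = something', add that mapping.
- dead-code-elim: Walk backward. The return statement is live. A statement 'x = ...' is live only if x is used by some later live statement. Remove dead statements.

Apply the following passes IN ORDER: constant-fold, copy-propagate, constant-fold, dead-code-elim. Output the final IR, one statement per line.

Initial IR:
  d = 0
  u = 8 - 0
  b = d
  y = u * u
  x = 2
  c = 6
  a = u
  return u
After constant-fold (8 stmts):
  d = 0
  u = 8
  b = d
  y = u * u
  x = 2
  c = 6
  a = u
  return u
After copy-propagate (8 stmts):
  d = 0
  u = 8
  b = 0
  y = 8 * 8
  x = 2
  c = 6
  a = 8
  return 8
After constant-fold (8 stmts):
  d = 0
  u = 8
  b = 0
  y = 64
  x = 2
  c = 6
  a = 8
  return 8
After dead-code-elim (1 stmts):
  return 8

Answer: return 8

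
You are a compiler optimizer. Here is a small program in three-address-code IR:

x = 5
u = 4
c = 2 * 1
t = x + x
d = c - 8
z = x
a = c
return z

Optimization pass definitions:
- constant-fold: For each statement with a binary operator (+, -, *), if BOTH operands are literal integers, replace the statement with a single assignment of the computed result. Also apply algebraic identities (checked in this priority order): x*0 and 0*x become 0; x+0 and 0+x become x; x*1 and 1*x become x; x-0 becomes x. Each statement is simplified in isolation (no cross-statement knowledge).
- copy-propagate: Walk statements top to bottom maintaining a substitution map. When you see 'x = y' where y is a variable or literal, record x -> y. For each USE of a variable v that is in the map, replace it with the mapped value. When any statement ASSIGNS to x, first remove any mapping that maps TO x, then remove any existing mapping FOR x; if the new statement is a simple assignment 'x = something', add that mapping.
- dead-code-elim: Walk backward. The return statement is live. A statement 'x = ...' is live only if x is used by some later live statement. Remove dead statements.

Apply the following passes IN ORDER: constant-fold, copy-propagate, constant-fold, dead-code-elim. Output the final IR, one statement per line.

Initial IR:
  x = 5
  u = 4
  c = 2 * 1
  t = x + x
  d = c - 8
  z = x
  a = c
  return z
After constant-fold (8 stmts):
  x = 5
  u = 4
  c = 2
  t = x + x
  d = c - 8
  z = x
  a = c
  return z
After copy-propagate (8 stmts):
  x = 5
  u = 4
  c = 2
  t = 5 + 5
  d = 2 - 8
  z = 5
  a = 2
  return 5
After constant-fold (8 stmts):
  x = 5
  u = 4
  c = 2
  t = 10
  d = -6
  z = 5
  a = 2
  return 5
After dead-code-elim (1 stmts):
  return 5

Answer: return 5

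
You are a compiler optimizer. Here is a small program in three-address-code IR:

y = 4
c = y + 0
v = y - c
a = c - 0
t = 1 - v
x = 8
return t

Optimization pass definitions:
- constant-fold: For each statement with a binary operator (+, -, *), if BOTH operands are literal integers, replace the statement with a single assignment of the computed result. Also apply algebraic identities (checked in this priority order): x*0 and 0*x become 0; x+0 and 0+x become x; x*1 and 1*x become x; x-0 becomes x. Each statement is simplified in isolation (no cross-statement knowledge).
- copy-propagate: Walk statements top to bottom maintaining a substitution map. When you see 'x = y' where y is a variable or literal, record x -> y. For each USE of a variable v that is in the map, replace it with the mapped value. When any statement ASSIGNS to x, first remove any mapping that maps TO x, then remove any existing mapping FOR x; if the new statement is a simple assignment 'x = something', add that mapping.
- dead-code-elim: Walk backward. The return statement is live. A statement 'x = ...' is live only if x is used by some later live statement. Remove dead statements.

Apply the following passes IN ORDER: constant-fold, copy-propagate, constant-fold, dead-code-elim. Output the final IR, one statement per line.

Answer: v = 0
t = 1 - v
return t

Derivation:
Initial IR:
  y = 4
  c = y + 0
  v = y - c
  a = c - 0
  t = 1 - v
  x = 8
  return t
After constant-fold (7 stmts):
  y = 4
  c = y
  v = y - c
  a = c
  t = 1 - v
  x = 8
  return t
After copy-propagate (7 stmts):
  y = 4
  c = 4
  v = 4 - 4
  a = 4
  t = 1 - v
  x = 8
  return t
After constant-fold (7 stmts):
  y = 4
  c = 4
  v = 0
  a = 4
  t = 1 - v
  x = 8
  return t
After dead-code-elim (3 stmts):
  v = 0
  t = 1 - v
  return t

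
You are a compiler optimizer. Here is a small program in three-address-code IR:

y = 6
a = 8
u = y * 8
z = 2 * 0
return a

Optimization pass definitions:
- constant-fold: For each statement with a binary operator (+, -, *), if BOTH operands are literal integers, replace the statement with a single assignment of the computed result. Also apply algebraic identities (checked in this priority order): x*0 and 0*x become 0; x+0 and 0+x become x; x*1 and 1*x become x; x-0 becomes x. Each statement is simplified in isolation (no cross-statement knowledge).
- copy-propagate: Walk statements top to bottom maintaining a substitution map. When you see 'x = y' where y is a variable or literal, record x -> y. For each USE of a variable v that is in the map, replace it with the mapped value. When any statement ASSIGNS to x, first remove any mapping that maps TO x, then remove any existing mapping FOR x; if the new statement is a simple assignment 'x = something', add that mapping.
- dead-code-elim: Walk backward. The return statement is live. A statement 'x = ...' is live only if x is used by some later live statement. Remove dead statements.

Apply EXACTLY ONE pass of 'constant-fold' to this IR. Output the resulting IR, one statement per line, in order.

Applying constant-fold statement-by-statement:
  [1] y = 6  (unchanged)
  [2] a = 8  (unchanged)
  [3] u = y * 8  (unchanged)
  [4] z = 2 * 0  -> z = 0
  [5] return a  (unchanged)
Result (5 stmts):
  y = 6
  a = 8
  u = y * 8
  z = 0
  return a

Answer: y = 6
a = 8
u = y * 8
z = 0
return a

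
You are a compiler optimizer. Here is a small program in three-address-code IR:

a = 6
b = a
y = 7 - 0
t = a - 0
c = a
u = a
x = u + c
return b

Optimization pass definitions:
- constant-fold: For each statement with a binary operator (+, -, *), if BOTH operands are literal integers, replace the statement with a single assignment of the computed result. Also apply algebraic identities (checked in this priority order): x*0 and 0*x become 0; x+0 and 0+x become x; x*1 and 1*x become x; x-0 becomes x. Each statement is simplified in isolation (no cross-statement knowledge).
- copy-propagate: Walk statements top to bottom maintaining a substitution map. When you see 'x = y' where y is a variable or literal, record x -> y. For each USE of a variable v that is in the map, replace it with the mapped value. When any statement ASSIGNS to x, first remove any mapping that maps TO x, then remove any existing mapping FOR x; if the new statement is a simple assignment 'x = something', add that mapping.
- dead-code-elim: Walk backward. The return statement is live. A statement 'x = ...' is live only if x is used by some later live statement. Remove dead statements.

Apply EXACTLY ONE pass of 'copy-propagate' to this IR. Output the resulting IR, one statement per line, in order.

Answer: a = 6
b = 6
y = 7 - 0
t = 6 - 0
c = 6
u = 6
x = 6 + 6
return 6

Derivation:
Applying copy-propagate statement-by-statement:
  [1] a = 6  (unchanged)
  [2] b = a  -> b = 6
  [3] y = 7 - 0  (unchanged)
  [4] t = a - 0  -> t = 6 - 0
  [5] c = a  -> c = 6
  [6] u = a  -> u = 6
  [7] x = u + c  -> x = 6 + 6
  [8] return b  -> return 6
Result (8 stmts):
  a = 6
  b = 6
  y = 7 - 0
  t = 6 - 0
  c = 6
  u = 6
  x = 6 + 6
  return 6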